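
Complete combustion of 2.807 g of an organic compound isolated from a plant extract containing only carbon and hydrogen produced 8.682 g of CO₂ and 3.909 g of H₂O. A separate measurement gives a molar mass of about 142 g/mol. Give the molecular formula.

C10H22

mol C = 8.682 g CO₂ ÷ 44.009 g/mol = 0.19728 mol
mol H = 2 × 3.909 g H₂O ÷ 18.015 g/mol = 0.43397 mol
Divide by the smallest (0.19728 mol): C 1.000, H 2.200
Multiplying each by 5 gives whole numbers: C 5.00, H 11.00
Empirical formula: C5H11
Empirical-formula mass = 71.14 g/mol; 142 ÷ 71.14 ≈ 2, so the molecular formula is C10H22.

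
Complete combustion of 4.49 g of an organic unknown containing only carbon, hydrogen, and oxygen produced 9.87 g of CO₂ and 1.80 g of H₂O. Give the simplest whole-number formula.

mol C = 9.87 g CO₂ ÷ 44.009 g/mol = 0.2243 mol
mol H = 2 × 1.80 g H₂O ÷ 18.015 g/mol = 0.1998 mol
mass O = 4.49 − (2.694 + 0.2014) = 1.595 g → mol O = 1.595 ÷ 15.999 = 0.09968 mol
Divide by the smallest (0.09968 mol): C 2.250, H 2.005, O 1.000
Multiplying each by 4 gives whole numbers: C 9.00, H 8.02, O 4.00

C9H8O4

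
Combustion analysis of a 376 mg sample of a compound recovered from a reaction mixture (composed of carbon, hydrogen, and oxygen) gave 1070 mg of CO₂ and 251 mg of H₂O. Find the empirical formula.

C7H8O

mol C = 1.07 g CO₂ ÷ 44.009 g/mol = 0.02431 mol
mol H = 2 × 0.251 g H₂O ÷ 18.015 g/mol = 0.02787 mol
mass O = 0.376 − (0.2920 + 0.02809) = 0.05589 g → mol O = 0.05589 ÷ 15.999 = 0.003493 mol
Divide by the smallest (0.003493 mol): C 6.960, H 7.977, O 1.000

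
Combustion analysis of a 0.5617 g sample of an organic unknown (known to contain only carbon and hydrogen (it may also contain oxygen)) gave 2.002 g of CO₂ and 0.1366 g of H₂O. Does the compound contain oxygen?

mol C = 2.002 g CO₂ ÷ 44.009 g/mol = 0.045491 mol
mol H = 2 × 0.1366 g H₂O ÷ 18.015 g/mol = 0.015165 mol
C and H together account for 0.56168 g — essentially the entire 0.5617 g sample — so the compound contains no oxygen.

no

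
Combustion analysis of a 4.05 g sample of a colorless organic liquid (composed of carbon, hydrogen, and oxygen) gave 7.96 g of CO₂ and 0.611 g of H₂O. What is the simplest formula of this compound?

C8H3O5

mol C = 7.96 g CO₂ ÷ 44.009 g/mol = 0.1809 mol
mol H = 2 × 0.611 g H₂O ÷ 18.015 g/mol = 0.06783 mol
mass O = 4.05 − (2.172 + 0.06838) = 1.809 g → mol O = 1.809 ÷ 15.999 = 0.1131 mol
Divide by the smallest (0.06783 mol): C 2.666, H 1.000, O 1.667
Multiplying each by 3 gives whole numbers: C 8.00, H 3.00, O 5.00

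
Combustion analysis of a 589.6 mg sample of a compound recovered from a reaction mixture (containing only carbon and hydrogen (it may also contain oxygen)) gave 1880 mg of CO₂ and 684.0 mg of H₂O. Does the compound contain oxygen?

no

mol C = 1.880 g CO₂ ÷ 44.009 g/mol = 0.042719 mol
mol H = 2 × 0.6840 g H₂O ÷ 18.015 g/mol = 0.075937 mol
C and H together account for 0.58964 g — essentially the entire 0.5896 g sample — so the compound contains no oxygen.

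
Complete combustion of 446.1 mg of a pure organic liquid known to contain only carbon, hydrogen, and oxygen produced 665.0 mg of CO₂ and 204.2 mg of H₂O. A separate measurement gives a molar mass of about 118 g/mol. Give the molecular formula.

mol C = 0.6650 g CO₂ ÷ 44.009 g/mol = 0.015111 mol
mol H = 2 × 0.2042 g H₂O ÷ 18.015 g/mol = 0.022670 mol
mass O = 0.4461 − (0.18149 + 0.022851) = 0.24176 g → mol O = 0.24176 ÷ 15.999 = 0.015111 mol
Divide by the smallest (0.015111 mol): C 1.000, H 1.500, O 1.000
Multiplying each by 2 gives whole numbers: C 2.00, H 3.00, O 2.00
Empirical formula: C2H3O2
Empirical-formula mass = 59.04 g/mol; 118 ÷ 59.04 ≈ 2, so the molecular formula is C4H6O4.

C4H6O4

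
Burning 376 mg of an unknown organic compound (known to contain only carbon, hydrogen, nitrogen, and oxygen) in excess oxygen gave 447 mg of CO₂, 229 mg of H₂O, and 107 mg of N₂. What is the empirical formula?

mol C = 0.447 g CO₂ ÷ 44.009 g/mol = 0.01016 mol
mol H = 2 × 0.229 g H₂O ÷ 18.015 g/mol = 0.02542 mol
mol N = 2 × 0.107 g N₂ ÷ 28.014 g/mol = 0.007639 mol
mass O = 0.376 − (0.1220 + 0.02563 + 0.1070) = 0.1214 g → mol O = 0.1214 ÷ 15.999 = 0.007587 mol
Divide by the smallest (0.007587 mol): C 1.339, H 3.351, N 1.007, O 1.000
Multiplying each by 3 gives whole numbers: C 4.02, H 10.05, N 3.02, O 3.00

C4H10N3O3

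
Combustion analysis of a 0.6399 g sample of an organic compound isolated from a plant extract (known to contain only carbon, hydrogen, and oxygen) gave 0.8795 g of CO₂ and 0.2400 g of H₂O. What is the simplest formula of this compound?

mol C = 0.8795 g CO₂ ÷ 44.009 g/mol = 0.019985 mol
mol H = 2 × 0.2400 g H₂O ÷ 18.015 g/mol = 0.026644 mol
mass O = 0.6399 − (0.24003 + 0.026858) = 0.37301 g → mol O = 0.37301 ÷ 15.999 = 0.023314 mol
Divide by the smallest (0.019985 mol): C 1.000, H 1.333, O 1.167
Multiplying each by 6 gives whole numbers: C 6.00, H 8.00, O 7.00

C6H8O7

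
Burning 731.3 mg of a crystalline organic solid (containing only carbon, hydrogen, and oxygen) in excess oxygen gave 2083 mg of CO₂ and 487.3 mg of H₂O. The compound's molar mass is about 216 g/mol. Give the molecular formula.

C14H16O2

mol C = 2.083 g CO₂ ÷ 44.009 g/mol = 0.047331 mol
mol H = 2 × 0.4873 g H₂O ÷ 18.015 g/mol = 0.054099 mol
mass O = 0.7313 − (0.56850 + 0.054532) = 0.10827 g → mol O = 0.10827 ÷ 15.999 = 0.0067675 mol
Divide by the smallest (0.0067675 mol): C 6.994, H 7.994, O 1.000
Empirical formula: C7H8O
Empirical-formula mass = 108.14 g/mol; 216 ÷ 108.14 ≈ 2, so the molecular formula is C14H16O2.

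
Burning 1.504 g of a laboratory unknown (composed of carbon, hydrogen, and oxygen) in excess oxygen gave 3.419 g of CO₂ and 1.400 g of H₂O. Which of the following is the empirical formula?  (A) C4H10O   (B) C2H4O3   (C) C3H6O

(C) C3H6O

mol C = 3.419 g CO₂ ÷ 44.009 g/mol = 0.077689 mol
mol H = 2 × 1.400 g H₂O ÷ 18.015 g/mol = 0.15543 mol
mass O = 1.504 − (0.93312 + 0.15667) = 0.41421 g → mol O = 0.41421 ÷ 15.999 = 0.025890 mol
Divide by the smallest (0.025890 mol): C 3.001, H 6.003, O 1.000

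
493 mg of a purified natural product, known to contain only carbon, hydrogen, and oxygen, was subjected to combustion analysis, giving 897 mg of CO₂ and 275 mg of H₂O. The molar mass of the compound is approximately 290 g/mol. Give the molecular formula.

mol C = 0.897 g CO₂ ÷ 44.009 g/mol = 0.02038 mol
mol H = 2 × 0.275 g H₂O ÷ 18.015 g/mol = 0.03053 mol
mass O = 0.493 − (0.2448 + 0.03077) = 0.2174 g → mol O = 0.2174 ÷ 15.999 = 0.01359 mol
Divide by the smallest (0.01359 mol): C 1.500, H 2.247, O 1.000
Multiplying each by 4 gives whole numbers: C 6.00, H 8.99, O 4.00
Empirical formula: C6H9O4
Empirical-formula mass = 145.13 g/mol; 290 ÷ 145.13 ≈ 2, so the molecular formula is C12H18O8.

C12H18O8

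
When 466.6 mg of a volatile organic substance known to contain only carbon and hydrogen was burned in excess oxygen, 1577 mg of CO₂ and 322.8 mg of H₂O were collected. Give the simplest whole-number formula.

mol C = 1.577 g CO₂ ÷ 44.009 g/mol = 0.035834 mol
mol H = 2 × 0.3228 g H₂O ÷ 18.015 g/mol = 0.035837 mol
Divide by the smallest (0.035834 mol): C 1.000, H 1.000

CH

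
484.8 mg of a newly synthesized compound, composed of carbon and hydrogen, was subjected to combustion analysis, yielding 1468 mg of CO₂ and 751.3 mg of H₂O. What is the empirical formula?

mol C = 1.468 g CO₂ ÷ 44.009 g/mol = 0.033357 mol
mol H = 2 × 0.7513 g H₂O ÷ 18.015 g/mol = 0.083408 mol
Divide by the smallest (0.033357 mol): C 1.000, H 2.500
Multiplying each by 2 gives whole numbers: C 2.00, H 5.00

C2H5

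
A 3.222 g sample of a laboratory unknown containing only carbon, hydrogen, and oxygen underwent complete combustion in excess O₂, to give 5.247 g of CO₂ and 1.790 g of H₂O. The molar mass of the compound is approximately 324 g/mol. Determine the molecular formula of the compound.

C12H20O10

mol C = 5.247 g CO₂ ÷ 44.009 g/mol = 0.11923 mol
mol H = 2 × 1.790 g H₂O ÷ 18.015 g/mol = 0.19872 mol
mass O = 3.222 − (1.4320 + 0.20031) = 1.5897 g → mol O = 1.5897 ÷ 15.999 = 0.099360 mol
Divide by the smallest (0.099360 mol): C 1.200, H 2.000, O 1.000
Multiplying each by 5 gives whole numbers: C 6.00, H 10.00, O 5.00
Empirical formula: C6H10O5
Empirical-formula mass = 162.14 g/mol; 324 ÷ 162.14 ≈ 2, so the molecular formula is C12H20O10.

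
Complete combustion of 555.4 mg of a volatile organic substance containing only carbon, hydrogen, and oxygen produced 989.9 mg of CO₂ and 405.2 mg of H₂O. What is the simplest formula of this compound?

C3H6O2

mol C = 0.9899 g CO₂ ÷ 44.009 g/mol = 0.022493 mol
mol H = 2 × 0.4052 g H₂O ÷ 18.015 g/mol = 0.044985 mol
mass O = 0.5554 − (0.27016 + 0.045345) = 0.23989 g → mol O = 0.23989 ÷ 15.999 = 0.014994 mol
Divide by the smallest (0.014994 mol): C 1.500, H 3.000, O 1.000
Multiplying each by 2 gives whole numbers: C 3.00, H 6.00, O 2.00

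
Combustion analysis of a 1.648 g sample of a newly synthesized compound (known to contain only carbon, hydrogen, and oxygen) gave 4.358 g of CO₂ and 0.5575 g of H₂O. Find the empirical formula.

mol C = 4.358 g CO₂ ÷ 44.009 g/mol = 0.099025 mol
mol H = 2 × 0.5575 g H₂O ÷ 18.015 g/mol = 0.061893 mol
mass O = 1.648 − (1.1894 + 0.062388) = 0.39622 g → mol O = 0.39622 ÷ 15.999 = 0.024765 mol
Divide by the smallest (0.024765 mol): C 3.999, H 2.499, O 1.000
Multiplying each by 2 gives whole numbers: C 8.00, H 5.00, O 2.00

C8H5O2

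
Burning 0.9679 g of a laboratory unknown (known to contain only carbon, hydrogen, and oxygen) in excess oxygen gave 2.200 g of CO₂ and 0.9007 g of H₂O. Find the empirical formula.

mol C = 2.200 g CO₂ ÷ 44.009 g/mol = 0.049990 mol
mol H = 2 × 0.9007 g H₂O ÷ 18.015 g/mol = 0.099994 mol
mass O = 0.9679 − (0.60043 + 0.10079) = 0.26668 g → mol O = 0.26668 ÷ 15.999 = 0.016668 mol
Divide by the smallest (0.016668 mol): C 2.999, H 5.999, O 1.000

C3H6O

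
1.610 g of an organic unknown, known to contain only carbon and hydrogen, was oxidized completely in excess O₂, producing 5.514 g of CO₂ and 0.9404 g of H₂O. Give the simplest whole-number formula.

mol C = 5.514 g CO₂ ÷ 44.009 g/mol = 0.12529 mol
mol H = 2 × 0.9404 g H₂O ÷ 18.015 g/mol = 0.10440 mol
Divide by the smallest (0.10440 mol): C 1.200, H 1.000
Multiplying each by 5 gives whole numbers: C 6.00, H 5.00

C6H5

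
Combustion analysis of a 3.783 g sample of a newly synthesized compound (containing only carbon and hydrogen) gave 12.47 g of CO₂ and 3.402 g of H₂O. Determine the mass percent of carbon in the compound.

mol C = 12.47 g CO₂ ÷ 44.009 g/mol = 0.28335 mol
mol H = 2 × 3.402 g H₂O ÷ 18.015 g/mol = 0.37769 mol
mass % C = 3.4033 g ÷ 3.783 g × 100%

89.96%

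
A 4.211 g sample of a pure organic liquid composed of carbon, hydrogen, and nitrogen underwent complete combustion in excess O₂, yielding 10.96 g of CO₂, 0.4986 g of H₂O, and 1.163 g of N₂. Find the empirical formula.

mol C = 10.96 g CO₂ ÷ 44.009 g/mol = 0.24904 mol
mol H = 2 × 0.4986 g H₂O ÷ 18.015 g/mol = 0.055354 mol
mol N = 2 × 1.163 g N₂ ÷ 28.014 g/mol = 0.083030 mol
Divide by the smallest (0.055354 mol): C 4.499, H 1.000, N 1.500
Multiplying each by 2 gives whole numbers: C 9.00, H 2.00, N 3.00

C9H2N3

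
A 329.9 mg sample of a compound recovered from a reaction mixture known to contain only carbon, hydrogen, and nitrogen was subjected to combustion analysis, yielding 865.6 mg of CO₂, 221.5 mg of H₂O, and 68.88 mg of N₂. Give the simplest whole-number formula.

C4H5N

mol C = 0.8656 g CO₂ ÷ 44.009 g/mol = 0.019669 mol
mol H = 2 × 0.2215 g H₂O ÷ 18.015 g/mol = 0.024591 mol
mol N = 2 × 0.06888 g N₂ ÷ 28.014 g/mol = 0.0049175 mol
Divide by the smallest (0.0049175 mol): C 4.000, H 5.001, N 1.000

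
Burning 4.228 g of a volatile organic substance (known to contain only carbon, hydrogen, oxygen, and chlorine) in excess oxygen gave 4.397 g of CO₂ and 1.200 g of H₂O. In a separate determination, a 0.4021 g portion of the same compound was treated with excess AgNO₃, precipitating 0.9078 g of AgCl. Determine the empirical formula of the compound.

mol C = 4.397 g CO₂ ÷ 44.009 g/mol = 0.099911 mol
mol H = 2 × 1.200 g H₂O ÷ 18.015 g/mol = 0.13322 mol
From the AgCl data: mol Cl per gram of compound = (0.9078 ÷ 143.318) ÷ 0.4021 = 0.015753 mol/g, so in the 4.228 g combustion sample mol Cl = 0.066602 mol
mass O = 4.228 − (1.2000 + 0.13429 + 2.3611) = 0.53262 g → mol O = 0.53262 ÷ 15.999 = 0.033291 mol
Divide by the smallest (0.033291 mol): C 3.001, H 4.002, Cl 2.001, O 1.000

C3H4Cl2O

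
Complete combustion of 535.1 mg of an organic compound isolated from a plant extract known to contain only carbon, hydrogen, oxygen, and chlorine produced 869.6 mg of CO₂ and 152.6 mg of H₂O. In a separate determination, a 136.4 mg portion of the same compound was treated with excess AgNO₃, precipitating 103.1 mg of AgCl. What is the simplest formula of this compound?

C7H6ClO4

mol C = 0.8696 g CO₂ ÷ 44.009 g/mol = 0.019760 mol
mol H = 2 × 0.1526 g H₂O ÷ 18.015 g/mol = 0.016941 mol
From the AgCl data: mol Cl per gram of compound = (0.1031 ÷ 143.318) ÷ 0.1364 = 0.0052740 mol/g, so in the 0.5351 g combustion sample mol Cl = 0.0028221 mol
mass O = 0.5351 − (0.23733 + 0.017077 + 0.10004) = 0.18065 g → mol O = 0.18065 ÷ 15.999 = 0.011291 mol
Divide by the smallest (0.0028221 mol): C 7.002, H 6.003, Cl 1.000, O 4.001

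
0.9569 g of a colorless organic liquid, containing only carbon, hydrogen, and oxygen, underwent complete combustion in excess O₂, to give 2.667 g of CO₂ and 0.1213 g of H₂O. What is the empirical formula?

C9H2O2

mol C = 2.667 g CO₂ ÷ 44.009 g/mol = 0.060601 mol
mol H = 2 × 0.1213 g H₂O ÷ 18.015 g/mol = 0.013467 mol
mass O = 0.9569 − (0.72788 + 0.013574) = 0.21544 g → mol O = 0.21544 ÷ 15.999 = 0.013466 mol
Divide by the smallest (0.013466 mol): C 4.500, H 1.000, O 1.000
Multiplying each by 2 gives whole numbers: C 9.00, H 2.00, O 2.00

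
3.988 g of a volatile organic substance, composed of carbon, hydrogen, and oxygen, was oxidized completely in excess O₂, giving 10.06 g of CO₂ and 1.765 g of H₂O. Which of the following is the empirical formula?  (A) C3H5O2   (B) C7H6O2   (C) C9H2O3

(B) C7H6O2

mol C = 10.06 g CO₂ ÷ 44.009 g/mol = 0.22859 mol
mol H = 2 × 1.765 g H₂O ÷ 18.015 g/mol = 0.19595 mol
mass O = 3.988 − (2.7456 + 0.19752) = 1.0449 g → mol O = 1.0449 ÷ 15.999 = 0.065310 mol
Divide by the smallest (0.065310 mol): C 3.500, H 3.000, O 1.000
Multiplying each by 2 gives whole numbers: C 7.00, H 6.00, O 2.00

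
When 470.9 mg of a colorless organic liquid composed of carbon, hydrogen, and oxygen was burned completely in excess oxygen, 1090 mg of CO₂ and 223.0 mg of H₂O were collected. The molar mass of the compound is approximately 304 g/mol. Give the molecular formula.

mol C = 1.090 g CO₂ ÷ 44.009 g/mol = 0.024768 mol
mol H = 2 × 0.2230 g H₂O ÷ 18.015 g/mol = 0.024757 mol
mass O = 0.4709 − (0.29748 + 0.024955) = 0.14846 g → mol O = 0.14846 ÷ 15.999 = 0.0092794 mol
Divide by the smallest (0.0092794 mol): C 2.669, H 2.668, O 1.000
Multiplying each by 3 gives whole numbers: C 8.01, H 8.00, O 3.00
Empirical formula: C8H8O3
Empirical-formula mass = 152.15 g/mol; 304 ÷ 152.15 ≈ 2, so the molecular formula is C16H16O6.

C16H16O6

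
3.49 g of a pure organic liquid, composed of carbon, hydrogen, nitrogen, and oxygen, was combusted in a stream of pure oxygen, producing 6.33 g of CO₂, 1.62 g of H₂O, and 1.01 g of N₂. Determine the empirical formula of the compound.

mol C = 6.33 g CO₂ ÷ 44.009 g/mol = 0.1438 mol
mol H = 2 × 1.62 g H₂O ÷ 18.015 g/mol = 0.1799 mol
mol N = 2 × 1.01 g N₂ ÷ 28.014 g/mol = 0.07211 mol
mass O = 3.49 − (1.728 + 0.1813 + 1.010) = 0.5711 g → mol O = 0.5711 ÷ 15.999 = 0.03570 mol
Divide by the smallest (0.03570 mol): C 4.029, H 5.038, N 2.020, O 1.000

C4H5N2O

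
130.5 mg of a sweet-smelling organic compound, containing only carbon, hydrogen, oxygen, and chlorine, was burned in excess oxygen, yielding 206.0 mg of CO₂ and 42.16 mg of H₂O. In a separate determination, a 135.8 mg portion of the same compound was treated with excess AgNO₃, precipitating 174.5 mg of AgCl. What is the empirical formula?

mol C = 0.2060 g CO₂ ÷ 44.009 g/mol = 0.0046809 mol
mol H = 2 × 0.04216 g H₂O ÷ 18.015 g/mol = 0.0046805 mol
From the AgCl data: mol Cl per gram of compound = (0.1745 ÷ 143.318) ÷ 0.1358 = 0.0089659 mol/g, so in the 0.1305 g combustion sample mol Cl = 0.0011701 mol
mass O = 0.1305 − (0.056222 + 0.0047180 + 0.041478) = 0.028082 g → mol O = 0.028082 ÷ 15.999 = 0.0017552 mol
Divide by the smallest (0.0011701 mol): C 4.001, H 4.000, Cl 1.000, O 1.500
Multiplying each by 2 gives whole numbers: C 8.00, H 8.00, Cl 2.00, O 3.00

C8H8Cl2O3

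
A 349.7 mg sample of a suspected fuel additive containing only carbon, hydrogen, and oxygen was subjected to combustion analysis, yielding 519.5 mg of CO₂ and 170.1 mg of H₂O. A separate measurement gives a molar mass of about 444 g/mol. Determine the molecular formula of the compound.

mol C = 0.5195 g CO₂ ÷ 44.009 g/mol = 0.011804 mol
mol H = 2 × 0.1701 g H₂O ÷ 18.015 g/mol = 0.018884 mol
mass O = 0.3497 − (0.14178 + 0.019035) = 0.18888 g → mol O = 0.18888 ÷ 15.999 = 0.011806 mol
Divide by the smallest (0.011804 mol): C 1.000, H 1.600, O 1.000
Multiplying each by 5 gives whole numbers: C 5.00, H 8.00, O 5.00
Empirical formula: C5H8O5
Empirical-formula mass = 148.11 g/mol; 444 ÷ 148.11 ≈ 3, so the molecular formula is C15H24O15.

C15H24O15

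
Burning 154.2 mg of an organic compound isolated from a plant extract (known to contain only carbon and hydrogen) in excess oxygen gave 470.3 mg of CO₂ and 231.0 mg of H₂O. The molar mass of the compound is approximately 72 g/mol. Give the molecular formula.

C5H12

mol C = 0.4703 g CO₂ ÷ 44.009 g/mol = 0.010686 mol
mol H = 2 × 0.2310 g H₂O ÷ 18.015 g/mol = 0.025645 mol
Divide by the smallest (0.010686 mol): C 1.000, H 2.400
Multiplying each by 5 gives whole numbers: C 5.00, H 12.00
Empirical formula: C5H12
Empirical-formula mass = 72.15 g/mol; 72 ÷ 72.15 ≈ 1, so the molecular formula is C5H12.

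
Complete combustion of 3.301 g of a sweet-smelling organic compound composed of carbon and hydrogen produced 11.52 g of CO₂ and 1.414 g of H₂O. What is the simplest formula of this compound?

mol C = 11.52 g CO₂ ÷ 44.009 g/mol = 0.26176 mol
mol H = 2 × 1.414 g H₂O ÷ 18.015 g/mol = 0.15698 mol
Divide by the smallest (0.15698 mol): C 1.667, H 1.000
Multiplying each by 3 gives whole numbers: C 5.00, H 3.00

C5H3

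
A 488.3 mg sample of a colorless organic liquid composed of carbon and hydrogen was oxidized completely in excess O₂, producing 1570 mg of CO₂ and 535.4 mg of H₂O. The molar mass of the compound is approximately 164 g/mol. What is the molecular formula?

C12H20

mol C = 1.570 g CO₂ ÷ 44.009 g/mol = 0.035675 mol
mol H = 2 × 0.5354 g H₂O ÷ 18.015 g/mol = 0.059439 mol
Divide by the smallest (0.035675 mol): C 1.000, H 1.666
Multiplying each by 3 gives whole numbers: C 3.00, H 5.00
Empirical formula: C3H5
Empirical-formula mass = 41.07 g/mol; 164 ÷ 41.07 ≈ 4, so the molecular formula is C12H20.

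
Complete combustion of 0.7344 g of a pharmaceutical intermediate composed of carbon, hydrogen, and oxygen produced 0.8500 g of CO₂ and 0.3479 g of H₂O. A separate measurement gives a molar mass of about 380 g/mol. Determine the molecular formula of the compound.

mol C = 0.8500 g CO₂ ÷ 44.009 g/mol = 0.019314 mol
mol H = 2 × 0.3479 g H₂O ÷ 18.015 g/mol = 0.038623 mol
mass O = 0.7344 − (0.23198 + 0.038932) = 0.46348 g → mol O = 0.46348 ÷ 15.999 = 0.028970 mol
Divide by the smallest (0.019314 mol): C 1.000, H 2.000, O 1.500
Multiplying each by 2 gives whole numbers: C 2.00, H 4.00, O 3.00
Empirical formula: C2H4O3
Empirical-formula mass = 76.05 g/mol; 380 ÷ 76.05 ≈ 5, so the molecular formula is C10H20O15.

C10H20O15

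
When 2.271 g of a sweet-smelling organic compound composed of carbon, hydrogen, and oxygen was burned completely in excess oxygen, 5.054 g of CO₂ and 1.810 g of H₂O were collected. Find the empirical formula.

mol C = 5.054 g CO₂ ÷ 44.009 g/mol = 0.11484 mol
mol H = 2 × 1.810 g H₂O ÷ 18.015 g/mol = 0.20094 mol
mass O = 2.271 − (1.3793 + 0.20255) = 0.68910 g → mol O = 0.68910 ÷ 15.999 = 0.043072 mol
Divide by the smallest (0.043072 mol): C 2.666, H 4.665, O 1.000
Multiplying each by 3 gives whole numbers: C 8.00, H 14.00, O 3.00

C8H14O3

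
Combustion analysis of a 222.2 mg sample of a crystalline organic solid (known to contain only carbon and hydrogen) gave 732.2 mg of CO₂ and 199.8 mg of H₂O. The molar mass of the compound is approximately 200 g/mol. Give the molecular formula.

C15H20

mol C = 0.7322 g CO₂ ÷ 44.009 g/mol = 0.016638 mol
mol H = 2 × 0.1998 g H₂O ÷ 18.015 g/mol = 0.022182 mol
Divide by the smallest (0.016638 mol): C 1.000, H 1.333
Multiplying each by 3 gives whole numbers: C 3.00, H 4.00
Empirical formula: C3H4
Empirical-formula mass = 40.06 g/mol; 200 ÷ 40.06 ≈ 5, so the molecular formula is C15H20.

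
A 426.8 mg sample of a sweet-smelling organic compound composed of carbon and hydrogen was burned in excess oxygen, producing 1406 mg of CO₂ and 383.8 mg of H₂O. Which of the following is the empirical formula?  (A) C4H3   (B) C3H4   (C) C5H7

mol C = 1.406 g CO₂ ÷ 44.009 g/mol = 0.031948 mol
mol H = 2 × 0.3838 g H₂O ÷ 18.015 g/mol = 0.042609 mol
Divide by the smallest (0.031948 mol): C 1.000, H 1.334
Multiplying each by 3 gives whole numbers: C 3.00, H 4.00

(B) C3H4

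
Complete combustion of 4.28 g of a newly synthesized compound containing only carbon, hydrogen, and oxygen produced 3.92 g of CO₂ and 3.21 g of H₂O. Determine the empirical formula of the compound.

mol C = 3.92 g CO₂ ÷ 44.009 g/mol = 0.08907 mol
mol H = 2 × 3.21 g H₂O ÷ 18.015 g/mol = 0.3564 mol
mass O = 4.28 − (1.070 + 0.3592) = 2.851 g → mol O = 2.851 ÷ 15.999 = 0.1782 mol
Divide by the smallest (0.08907 mol): C 1.000, H 4.001, O 2.001

CH4O2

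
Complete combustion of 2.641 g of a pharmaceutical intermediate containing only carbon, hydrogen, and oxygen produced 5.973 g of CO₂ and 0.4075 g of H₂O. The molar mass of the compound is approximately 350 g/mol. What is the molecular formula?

mol C = 5.973 g CO₂ ÷ 44.009 g/mol = 0.13572 mol
mol H = 2 × 0.4075 g H₂O ÷ 18.015 g/mol = 0.045240 mol
mass O = 2.641 − (1.6302 + 0.045602) = 0.96524 g → mol O = 0.96524 ÷ 15.999 = 0.060331 mol
Divide by the smallest (0.045240 mol): C 3.000, H 1.000, O 1.334
Multiplying each by 3 gives whole numbers: C 9.00, H 3.00, O 4.00
Empirical formula: C9H3O4
Empirical-formula mass = 175.12 g/mol; 350 ÷ 175.12 ≈ 2, so the molecular formula is C18H6O8.

C18H6O8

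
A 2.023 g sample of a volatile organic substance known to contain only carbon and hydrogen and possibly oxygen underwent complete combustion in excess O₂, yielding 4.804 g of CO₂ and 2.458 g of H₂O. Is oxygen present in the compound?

mol C = 4.804 g CO₂ ÷ 44.009 g/mol = 0.10916 mol
mol H = 2 × 2.458 g H₂O ÷ 18.015 g/mol = 0.27288 mol
C and H account for only 1.5862 g of the 2.023 g sample; the remaining 0.43682 g must be oxygen.

yes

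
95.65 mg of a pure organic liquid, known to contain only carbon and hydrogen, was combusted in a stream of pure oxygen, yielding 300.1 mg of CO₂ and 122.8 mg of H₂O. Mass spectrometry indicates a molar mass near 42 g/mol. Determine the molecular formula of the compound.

C3H6

mol C = 0.3001 g CO₂ ÷ 44.009 g/mol = 0.0068191 mol
mol H = 2 × 0.1228 g H₂O ÷ 18.015 g/mol = 0.013633 mol
Divide by the smallest (0.0068191 mol): C 1.000, H 1.999
Empirical formula: CH2
Empirical-formula mass = 14.03 g/mol; 42 ÷ 14.03 ≈ 3, so the molecular formula is C3H6.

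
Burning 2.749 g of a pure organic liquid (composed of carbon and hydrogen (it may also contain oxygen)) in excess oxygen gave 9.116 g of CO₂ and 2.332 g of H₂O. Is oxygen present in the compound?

no

mol C = 9.116 g CO₂ ÷ 44.009 g/mol = 0.20714 mol
mol H = 2 × 2.332 g H₂O ÷ 18.015 g/mol = 0.25890 mol
C and H together account for 2.7489 g — essentially the entire 2.749 g sample — so the compound contains no oxygen.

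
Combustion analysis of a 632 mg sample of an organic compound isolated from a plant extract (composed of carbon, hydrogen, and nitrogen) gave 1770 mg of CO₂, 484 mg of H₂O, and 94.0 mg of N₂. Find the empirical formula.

mol C = 1.77 g CO₂ ÷ 44.009 g/mol = 0.04022 mol
mol H = 2 × 0.484 g H₂O ÷ 18.015 g/mol = 0.05373 mol
mol N = 2 × 0.0940 g N₂ ÷ 28.014 g/mol = 0.006711 mol
Divide by the smallest (0.006711 mol): C 5.993, H 8.007, N 1.000

C6H8N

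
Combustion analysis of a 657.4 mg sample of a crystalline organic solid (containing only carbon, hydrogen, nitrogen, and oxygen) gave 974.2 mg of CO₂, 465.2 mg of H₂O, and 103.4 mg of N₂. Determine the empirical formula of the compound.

C3H7NO2

mol C = 0.9742 g CO₂ ÷ 44.009 g/mol = 0.022136 mol
mol H = 2 × 0.4652 g H₂O ÷ 18.015 g/mol = 0.051646 mol
mol N = 2 × 0.1034 g N₂ ÷ 28.014 g/mol = 0.0073820 mol
mass O = 0.6574 − (0.26588 + 0.052059 + 0.10340) = 0.23606 g → mol O = 0.23606 ÷ 15.999 = 0.014755 mol
Divide by the smallest (0.0073820 mol): C 2.999, H 6.996, N 1.000, O 1.999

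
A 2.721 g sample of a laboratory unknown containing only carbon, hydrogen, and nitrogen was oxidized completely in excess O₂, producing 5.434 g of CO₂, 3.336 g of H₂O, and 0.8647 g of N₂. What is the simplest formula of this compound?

C2H6N

mol C = 5.434 g CO₂ ÷ 44.009 g/mol = 0.12347 mol
mol H = 2 × 3.336 g H₂O ÷ 18.015 g/mol = 0.37036 mol
mol N = 2 × 0.8647 g N₂ ÷ 28.014 g/mol = 0.061733 mol
Divide by the smallest (0.061733 mol): C 2.000, H 5.999, N 1.000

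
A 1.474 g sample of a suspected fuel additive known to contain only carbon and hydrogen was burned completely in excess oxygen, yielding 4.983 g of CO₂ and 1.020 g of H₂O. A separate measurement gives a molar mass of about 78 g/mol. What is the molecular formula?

mol C = 4.983 g CO₂ ÷ 44.009 g/mol = 0.11323 mol
mol H = 2 × 1.020 g H₂O ÷ 18.015 g/mol = 0.11324 mol
Divide by the smallest (0.11323 mol): C 1.000, H 1.000
Empirical formula: CH
Empirical-formula mass = 13.02 g/mol; 78 ÷ 13.02 ≈ 6, so the molecular formula is C6H6.

C6H6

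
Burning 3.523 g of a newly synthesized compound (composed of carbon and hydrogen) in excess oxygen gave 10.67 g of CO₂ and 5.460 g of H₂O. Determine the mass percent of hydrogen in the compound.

mol C = 10.67 g CO₂ ÷ 44.009 g/mol = 0.24245 mol
mol H = 2 × 5.460 g H₂O ÷ 18.015 g/mol = 0.60616 mol
mass % H = 0.61101 g ÷ 3.523 g × 100%

17.34%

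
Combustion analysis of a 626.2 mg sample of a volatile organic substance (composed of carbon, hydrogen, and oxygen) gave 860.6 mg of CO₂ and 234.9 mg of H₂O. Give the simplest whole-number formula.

C6H8O7

mol C = 0.8606 g CO₂ ÷ 44.009 g/mol = 0.019555 mol
mol H = 2 × 0.2349 g H₂O ÷ 18.015 g/mol = 0.026078 mol
mass O = 0.6262 − (0.23488 + 0.026287) = 0.36504 g → mol O = 0.36504 ÷ 15.999 = 0.022816 mol
Divide by the smallest (0.019555 mol): C 1.000, H 1.334, O 1.167
Multiplying each by 6 gives whole numbers: C 6.00, H 8.00, O 7.00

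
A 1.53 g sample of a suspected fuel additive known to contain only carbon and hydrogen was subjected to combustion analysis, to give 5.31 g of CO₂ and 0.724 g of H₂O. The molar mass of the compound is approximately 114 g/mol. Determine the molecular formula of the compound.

mol C = 5.31 g CO₂ ÷ 44.009 g/mol = 0.1207 mol
mol H = 2 × 0.724 g H₂O ÷ 18.015 g/mol = 0.08038 mol
Divide by the smallest (0.08038 mol): C 1.501, H 1.000
Multiplying each by 2 gives whole numbers: C 3.00, H 2.00
Empirical formula: C3H2
Empirical-formula mass = 38.05 g/mol; 114 ÷ 38.05 ≈ 3, so the molecular formula is C9H6.

C9H6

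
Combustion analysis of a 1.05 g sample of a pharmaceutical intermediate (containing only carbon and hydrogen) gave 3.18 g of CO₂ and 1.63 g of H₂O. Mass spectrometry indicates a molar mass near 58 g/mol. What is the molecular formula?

mol C = 3.18 g CO₂ ÷ 44.009 g/mol = 0.07226 mol
mol H = 2 × 1.63 g H₂O ÷ 18.015 g/mol = 0.1810 mol
Divide by the smallest (0.07226 mol): C 1.000, H 2.504
Multiplying each by 2 gives whole numbers: C 2.00, H 5.01
Empirical formula: C2H5
Empirical-formula mass = 29.06 g/mol; 58 ÷ 29.06 ≈ 2, so the molecular formula is C4H10.

C4H10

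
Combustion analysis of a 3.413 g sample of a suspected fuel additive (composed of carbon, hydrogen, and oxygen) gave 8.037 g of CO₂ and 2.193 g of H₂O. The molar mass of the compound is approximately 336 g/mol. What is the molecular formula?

C18H24O6

mol C = 8.037 g CO₂ ÷ 44.009 g/mol = 0.18262 mol
mol H = 2 × 2.193 g H₂O ÷ 18.015 g/mol = 0.24346 mol
mass O = 3.413 − (2.1935 + 0.24541) = 0.97412 g → mol O = 0.97412 ÷ 15.999 = 0.060886 mol
Divide by the smallest (0.060886 mol): C 2.999, H 3.999, O 1.000
Empirical formula: C3H4O
Empirical-formula mass = 56.06 g/mol; 336 ÷ 56.06 ≈ 6, so the molecular formula is C18H24O6.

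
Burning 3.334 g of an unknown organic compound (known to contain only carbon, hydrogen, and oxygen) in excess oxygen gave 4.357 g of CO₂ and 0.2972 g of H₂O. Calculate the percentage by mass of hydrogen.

1.00%

mol C = 4.357 g CO₂ ÷ 44.009 g/mol = 0.099002 mol
mol H = 2 × 0.2972 g H₂O ÷ 18.015 g/mol = 0.032995 mol
mass O = 3.334 − (1.1891 + 0.033259) = 2.1116 g → mol O = 2.1116 ÷ 15.999 = 0.13198 mol
mass % H = 0.033259 g ÷ 3.334 g × 100%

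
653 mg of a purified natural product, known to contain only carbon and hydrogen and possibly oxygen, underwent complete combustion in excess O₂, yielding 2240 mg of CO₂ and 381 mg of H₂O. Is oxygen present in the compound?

mol C = 2.24 g CO₂ ÷ 44.009 g/mol = 0.05090 mol
mol H = 2 × 0.381 g H₂O ÷ 18.015 g/mol = 0.04230 mol
C and H together account for 0.6540 g — essentially the entire 0.653 g sample — so the compound contains no oxygen.

no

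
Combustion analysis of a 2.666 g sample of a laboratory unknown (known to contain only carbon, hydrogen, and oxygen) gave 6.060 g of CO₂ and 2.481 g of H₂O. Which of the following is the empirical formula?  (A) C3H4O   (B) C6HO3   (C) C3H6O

(C) C3H6O

mol C = 6.060 g CO₂ ÷ 44.009 g/mol = 0.13770 mol
mol H = 2 × 2.481 g H₂O ÷ 18.015 g/mol = 0.27544 mol
mass O = 2.666 − (1.6539 + 0.27764) = 0.73446 g → mol O = 0.73446 ÷ 15.999 = 0.045906 mol
Divide by the smallest (0.045906 mol): C 3.000, H 6.000, O 1.000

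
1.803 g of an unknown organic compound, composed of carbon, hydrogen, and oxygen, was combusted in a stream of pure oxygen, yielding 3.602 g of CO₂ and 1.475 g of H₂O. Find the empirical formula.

C2H4O

mol C = 3.602 g CO₂ ÷ 44.009 g/mol = 0.081847 mol
mol H = 2 × 1.475 g H₂O ÷ 18.015 g/mol = 0.16375 mol
mass O = 1.803 − (0.98306 + 0.16506) = 0.65487 g → mol O = 0.65487 ÷ 15.999 = 0.040932 mol
Divide by the smallest (0.040932 mol): C 2.000, H 4.001, O 1.000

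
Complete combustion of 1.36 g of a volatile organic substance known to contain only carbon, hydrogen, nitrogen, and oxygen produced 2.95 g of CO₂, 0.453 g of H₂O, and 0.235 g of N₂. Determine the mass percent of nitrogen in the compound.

mol C = 2.95 g CO₂ ÷ 44.009 g/mol = 0.06703 mol
mol H = 2 × 0.453 g H₂O ÷ 18.015 g/mol = 0.05029 mol
mol N = 2 × 0.235 g N₂ ÷ 28.014 g/mol = 0.01678 mol
mass O = 1.36 − (0.8051 + 0.05069 + 0.2350) = 0.2692 g → mol O = 0.2692 ÷ 15.999 = 0.01683 mol
mass % N = 0.2350 g ÷ 1.36 g × 100%

17.3%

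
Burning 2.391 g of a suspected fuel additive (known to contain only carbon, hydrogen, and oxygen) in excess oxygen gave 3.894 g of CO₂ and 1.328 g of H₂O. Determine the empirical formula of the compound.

mol C = 3.894 g CO₂ ÷ 44.009 g/mol = 0.088482 mol
mol H = 2 × 1.328 g H₂O ÷ 18.015 g/mol = 0.14743 mol
mass O = 2.391 − (1.0628 + 0.14861) = 1.1796 g → mol O = 1.1796 ÷ 15.999 = 0.073732 mol
Divide by the smallest (0.073732 mol): C 1.200, H 2.000, O 1.000
Multiplying each by 5 gives whole numbers: C 6.00, H 10.00, O 5.00

C6H10O5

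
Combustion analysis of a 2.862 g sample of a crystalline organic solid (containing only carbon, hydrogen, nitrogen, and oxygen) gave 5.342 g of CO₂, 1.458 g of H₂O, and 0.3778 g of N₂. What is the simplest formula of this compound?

C9H12N2O4

mol C = 5.342 g CO₂ ÷ 44.009 g/mol = 0.12138 mol
mol H = 2 × 1.458 g H₂O ÷ 18.015 g/mol = 0.16187 mol
mol N = 2 × 0.3778 g N₂ ÷ 28.014 g/mol = 0.026972 mol
mass O = 2.862 − (1.4579 + 0.16316 + 0.37780) = 0.86309 g → mol O = 0.86309 ÷ 15.999 = 0.053947 mol
Divide by the smallest (0.026972 mol): C 4.500, H 6.001, N 1.000, O 2.000
Multiplying each by 2 gives whole numbers: C 9.00, H 12.00, N 2.00, O 4.00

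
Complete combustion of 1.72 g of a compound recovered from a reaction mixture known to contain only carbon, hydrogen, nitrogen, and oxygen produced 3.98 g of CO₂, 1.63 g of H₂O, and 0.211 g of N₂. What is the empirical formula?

C6H12NO

mol C = 3.98 g CO₂ ÷ 44.009 g/mol = 0.09044 mol
mol H = 2 × 1.63 g H₂O ÷ 18.015 g/mol = 0.1810 mol
mol N = 2 × 0.211 g N₂ ÷ 28.014 g/mol = 0.01506 mol
mass O = 1.72 − (1.086 + 0.1824 + 0.2110) = 0.2404 g → mol O = 0.2404 ÷ 15.999 = 0.01502 mol
Divide by the smallest (0.01502 mol): C 6.020, H 12.045, N 1.003, O 1.000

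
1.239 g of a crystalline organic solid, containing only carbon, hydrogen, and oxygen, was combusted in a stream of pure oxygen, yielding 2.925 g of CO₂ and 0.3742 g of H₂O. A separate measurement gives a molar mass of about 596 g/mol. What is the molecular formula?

mol C = 2.925 g CO₂ ÷ 44.009 g/mol = 0.066464 mol
mol H = 2 × 0.3742 g H₂O ÷ 18.015 g/mol = 0.041543 mol
mass O = 1.239 − (0.79830 + 0.041876) = 0.39883 g → mol O = 0.39883 ÷ 15.999 = 0.024928 mol
Divide by the smallest (0.024928 mol): C 2.666, H 1.667, O 1.000
Multiplying each by 3 gives whole numbers: C 8.00, H 5.00, O 3.00
Empirical formula: C8H5O3
Empirical-formula mass = 149.12 g/mol; 596 ÷ 149.12 ≈ 4, so the molecular formula is C32H20O12.

C32H20O12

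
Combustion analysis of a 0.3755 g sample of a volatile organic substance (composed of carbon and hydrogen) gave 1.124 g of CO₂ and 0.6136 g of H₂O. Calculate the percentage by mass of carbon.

mol C = 1.124 g CO₂ ÷ 44.009 g/mol = 0.025540 mol
mol H = 2 × 0.6136 g H₂O ÷ 18.015 g/mol = 0.068121 mol
mass % C = 0.30676 g ÷ 0.3755 g × 100%

81.69%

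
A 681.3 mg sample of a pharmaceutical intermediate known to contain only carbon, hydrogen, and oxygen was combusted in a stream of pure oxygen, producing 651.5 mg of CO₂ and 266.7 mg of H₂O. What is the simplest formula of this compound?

CH2O2

mol C = 0.6515 g CO₂ ÷ 44.009 g/mol = 0.014804 mol
mol H = 2 × 0.2667 g H₂O ÷ 18.015 g/mol = 0.029609 mol
mass O = 0.6813 − (0.17781 + 0.029846) = 0.47365 g → mol O = 0.47365 ÷ 15.999 = 0.029605 mol
Divide by the smallest (0.014804 mol): C 1.000, H 2.000, O 2.000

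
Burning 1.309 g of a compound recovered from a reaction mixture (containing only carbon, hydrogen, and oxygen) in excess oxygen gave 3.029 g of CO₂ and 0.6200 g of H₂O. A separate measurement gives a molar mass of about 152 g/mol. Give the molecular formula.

C8H8O3

mol C = 3.029 g CO₂ ÷ 44.009 g/mol = 0.068827 mol
mol H = 2 × 0.6200 g H₂O ÷ 18.015 g/mol = 0.068832 mol
mass O = 1.309 − (0.82668 + 0.069382) = 0.41294 g → mol O = 0.41294 ÷ 15.999 = 0.025810 mol
Divide by the smallest (0.025810 mol): C 2.667, H 2.667, O 1.000
Multiplying each by 3 gives whole numbers: C 8.00, H 8.00, O 3.00
Empirical formula: C8H8O3
Empirical-formula mass = 152.15 g/mol; 152 ÷ 152.15 ≈ 1, so the molecular formula is C8H8O3.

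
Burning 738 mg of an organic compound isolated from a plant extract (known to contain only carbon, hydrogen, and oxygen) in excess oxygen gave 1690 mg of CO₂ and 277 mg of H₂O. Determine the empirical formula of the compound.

C5H4O2

mol C = 1.69 g CO₂ ÷ 44.009 g/mol = 0.03840 mol
mol H = 2 × 0.277 g H₂O ÷ 18.015 g/mol = 0.03075 mol
mass O = 0.738 − (0.4612 + 0.03100) = 0.2458 g → mol O = 0.2458 ÷ 15.999 = 0.01536 mol
Divide by the smallest (0.01536 mol): C 2.500, H 2.002, O 1.000
Multiplying each by 2 gives whole numbers: C 5.00, H 4.00, O 2.00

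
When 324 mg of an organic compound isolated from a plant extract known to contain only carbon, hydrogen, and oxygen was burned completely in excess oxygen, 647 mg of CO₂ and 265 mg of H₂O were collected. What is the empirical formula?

C2H4O

mol C = 0.647 g CO₂ ÷ 44.009 g/mol = 0.01470 mol
mol H = 2 × 0.265 g H₂O ÷ 18.015 g/mol = 0.02942 mol
mass O = 0.324 − (0.1766 + 0.02966) = 0.1178 g → mol O = 0.1178 ÷ 15.999 = 0.007361 mol
Divide by the smallest (0.007361 mol): C 1.997, H 3.997, O 1.000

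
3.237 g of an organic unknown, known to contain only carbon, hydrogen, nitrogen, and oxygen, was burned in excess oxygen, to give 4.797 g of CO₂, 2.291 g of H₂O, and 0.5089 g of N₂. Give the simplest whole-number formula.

mol C = 4.797 g CO₂ ÷ 44.009 g/mol = 0.10900 mol
mol H = 2 × 2.291 g H₂O ÷ 18.015 g/mol = 0.25434 mol
mol N = 2 × 0.5089 g N₂ ÷ 28.014 g/mol = 0.036332 mol
mass O = 3.237 − (1.3092 + 0.25638 + 0.50890) = 1.1625 g → mol O = 1.1625 ÷ 15.999 = 0.072662 mol
Divide by the smallest (0.036332 mol): C 3.000, H 7.001, N 1.000, O 2.000

C3H7NO2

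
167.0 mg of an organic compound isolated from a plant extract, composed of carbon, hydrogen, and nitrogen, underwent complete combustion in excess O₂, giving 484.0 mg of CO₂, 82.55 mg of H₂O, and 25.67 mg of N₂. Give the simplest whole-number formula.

mol C = 0.4840 g CO₂ ÷ 44.009 g/mol = 0.010998 mol
mol H = 2 × 0.08255 g H₂O ÷ 18.015 g/mol = 0.0091646 mol
mol N = 2 × 0.02567 g N₂ ÷ 28.014 g/mol = 0.0018327 mol
Divide by the smallest (0.0018327 mol): C 6.001, H 5.001, N 1.000

C6H5N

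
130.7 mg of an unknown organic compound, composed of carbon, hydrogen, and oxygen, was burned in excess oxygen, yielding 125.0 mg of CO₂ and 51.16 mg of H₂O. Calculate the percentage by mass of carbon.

mol C = 0.1250 g CO₂ ÷ 44.009 g/mol = 0.0028403 mol
mol H = 2 × 0.05116 g H₂O ÷ 18.015 g/mol = 0.0056797 mol
mass O = 0.1307 − (0.034115 + 0.0057251) = 0.090860 g → mol O = 0.090860 ÷ 15.999 = 0.0056791 mol
mass % C = 0.034115 g ÷ 0.1307 g × 100%

26.10%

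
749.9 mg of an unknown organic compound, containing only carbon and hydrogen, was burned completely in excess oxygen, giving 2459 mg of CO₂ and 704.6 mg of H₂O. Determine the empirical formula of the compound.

C5H7

mol C = 2.459 g CO₂ ÷ 44.009 g/mol = 0.055875 mol
mol H = 2 × 0.7046 g H₂O ÷ 18.015 g/mol = 0.078224 mol
Divide by the smallest (0.055875 mol): C 1.000, H 1.400
Multiplying each by 5 gives whole numbers: C 5.00, H 7.00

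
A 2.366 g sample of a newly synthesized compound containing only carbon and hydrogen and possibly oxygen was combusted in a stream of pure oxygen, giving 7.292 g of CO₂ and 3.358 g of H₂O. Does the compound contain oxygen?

no

mol C = 7.292 g CO₂ ÷ 44.009 g/mol = 0.16569 mol
mol H = 2 × 3.358 g H₂O ÷ 18.015 g/mol = 0.37280 mol
C and H together account for 2.3659 g — essentially the entire 2.366 g sample — so the compound contains no oxygen.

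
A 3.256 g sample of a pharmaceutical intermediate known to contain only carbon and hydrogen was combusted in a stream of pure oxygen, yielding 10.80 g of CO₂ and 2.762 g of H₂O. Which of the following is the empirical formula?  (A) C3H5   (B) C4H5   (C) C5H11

(B) C4H5

mol C = 10.80 g CO₂ ÷ 44.009 g/mol = 0.24540 mol
mol H = 2 × 2.762 g H₂O ÷ 18.015 g/mol = 0.30663 mol
Divide by the smallest (0.24540 mol): C 1.000, H 1.250
Multiplying each by 4 gives whole numbers: C 4.00, H 5.00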